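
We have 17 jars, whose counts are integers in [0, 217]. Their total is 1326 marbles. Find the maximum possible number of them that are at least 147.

9

Suppose k of them are at least 147. Those contribute at least 147 each and the other 17 − k at least 0 each.
So the total is at least 147k + 0(17 − k) = 0 + 147k. This must be ≤ 1326, giving k ≤ 9.
k = 9 is achieved by 9 values at 147 and 8 at 0, total 1323; add 3 to one value (staying below 147) to reach 1326.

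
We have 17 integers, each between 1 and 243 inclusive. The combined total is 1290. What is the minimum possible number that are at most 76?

Let j be the number exceeding 76. Then the total is ≥ 77·j + 1·(17 − j) = 17 + 76j.
So 76j ≤ 1273 and j ≤ 16; hence at least 17 − 16 = 1 are ≤ 76.
Exactly 1 works: 1 value at 1 and 16 at 77 total 1233; raise one of the low values by 57 (still ≤ 76) to hit 1290.

1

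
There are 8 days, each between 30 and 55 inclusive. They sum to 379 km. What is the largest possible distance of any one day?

Maximizing one value means minimizing the remaining 7.
The other 7 contribute at least 7 × 30 = 210, leaving at most 379 − 210 = 169.
But each day is capped at 55, so the maximum is 55.
Achievable: one at 55 and the other 7 totalling 324, which fits since 7 × 30 ≤ 324 ≤ 7 × 55.

55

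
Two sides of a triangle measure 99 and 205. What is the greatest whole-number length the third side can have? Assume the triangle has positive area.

The third side must be less than 99 + 205 = 304.
The largest integer below 304 is 303.

303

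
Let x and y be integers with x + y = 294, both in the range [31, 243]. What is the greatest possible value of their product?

xy = x(294 − x) is maximized when x is as near 294/2 as the bounds allow.
Taking x = 147 and y = 147 (both in [31, 243]) gives xy = 21609.

21609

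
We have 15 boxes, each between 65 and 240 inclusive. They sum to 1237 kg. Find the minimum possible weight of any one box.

Minimizing one value means maximizing the remaining 14.
The other 14 can take up 14 × 240 = 3360 ≥ 1237 − 65, so one box can sit at its floor of 65.
Achievable: one at 65 and the other 14 totalling 1172, which fits since 14 × 65 ≤ 1172 ≤ 14 × 240.

65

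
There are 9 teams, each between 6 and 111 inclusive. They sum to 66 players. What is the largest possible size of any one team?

To make one team as large as possible, make the other 8 as small as possible.
The other 8 contribute at least 8 × 6 = 48, leaving at most 66 − 48 = 18.
Since 18 ≤ 111, this is achievable: one at 18 and 8 at 6.

18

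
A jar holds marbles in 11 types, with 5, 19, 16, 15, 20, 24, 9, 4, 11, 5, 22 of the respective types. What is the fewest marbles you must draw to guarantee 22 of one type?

In the worst case you take as many as possible of each type without reaching 22: 5 + 19 + 16 + 15 + 20 + 21 + 9 + 4 + 11 + 5 + 21 = 146.
The next one must give 22 of some type, so 146 + 1 = 147.

147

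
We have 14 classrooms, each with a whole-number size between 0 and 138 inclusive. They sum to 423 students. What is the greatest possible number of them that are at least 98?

With k values at 98 or above and the rest at least 0, the sum is at least 0 + 98k.
Since the sum is 423, we need 98k ≤ 423, i.e. k ≤ 4.
k = 4 is achieved by 4 values at 98 and 10 at 0, total 392; add 31 to one value (staying below 98) to reach 423.

4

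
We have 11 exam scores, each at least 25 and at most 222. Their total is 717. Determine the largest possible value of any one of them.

To make one score as large as possible, make the other 10 as small as possible.
The other 10 contribute at least 10 × 25 = 250, leaving at most 717 − 250 = 467.
But each score is capped at 222, so the maximum is 222.
Achievable: one at 222 and the other 10 totalling 495, which fits since 10 × 25 ≤ 495 ≤ 10 × 222.

222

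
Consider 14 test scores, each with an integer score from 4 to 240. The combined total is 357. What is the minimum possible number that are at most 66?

10

If only k of them are at most 66, the other 14 − k are at least 67, so the total is at least (14 − k)·67 + k·4.
This is ≤ 357, so (14 − k)·67 + 4k ≤ 357, which gives k ≥ 10.
Exactly 10 works: 10 values at 4 and 4 at 67 total 308; raise one of the low values by 49 (still ≤ 66) to hit 357.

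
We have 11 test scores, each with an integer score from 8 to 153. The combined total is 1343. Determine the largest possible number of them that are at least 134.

9

With k values at 134 or above and the rest at least 8, the sum is at least 88 + 126k.
Since the sum is 1343, we need 126k ≤ 1255, i.e. k ≤ 9.
k = 9 is achieved by 9 values at 134 and 2 at 8, total 1222; add 121 to one value (staying below 134) to reach 1343.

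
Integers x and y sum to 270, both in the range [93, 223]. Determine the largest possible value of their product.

18225

xy = x(270 − x) is maximized when x is as near 270/2 as the bounds allow.
Taking x = 135 and y = 135 (both in [93, 223]) gives xy = 18225.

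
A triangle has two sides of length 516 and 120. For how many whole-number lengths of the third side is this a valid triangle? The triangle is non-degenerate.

239

The triangle inequality gives |516 − 120| < c < 516 + 120, i.e. 396 < c < 636.
So c can be any integer from 397 to 635: 239 values.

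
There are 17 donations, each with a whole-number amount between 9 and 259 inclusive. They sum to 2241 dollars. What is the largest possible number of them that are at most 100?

13

Suppose k of them are at most 100. Those contribute at most 100 each and the rest at most 259 each.
So the total is at most 100k + 259(17 − k) = 4403 − 159k. This must still be ≥ 2241, so k ≤ 13.
k = 13 is achieved by 13 values at 100 and 4 at 259, total 2336; lower one of the 259's by 95 (still > 100) to reach 2241.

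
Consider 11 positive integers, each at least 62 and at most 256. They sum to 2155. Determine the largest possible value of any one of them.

Maximizing one value means minimizing the remaining 10.
The other 10 contribute at least 10 × 62 = 620, leaving at most 2155 − 620 = 1535.
But each integer is capped at 256, so the maximum is 256.
Achievable: one at 256 and the other 10 totalling 1899, which fits since 10 × 62 ≤ 1899 ≤ 10 × 256.

256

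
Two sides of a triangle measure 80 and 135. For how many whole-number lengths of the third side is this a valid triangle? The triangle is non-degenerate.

The triangle inequality gives |80 − 135| < c < 80 + 135, i.e. 55 < c < 215.
So c can be any integer from 56 to 214: 159 values.

159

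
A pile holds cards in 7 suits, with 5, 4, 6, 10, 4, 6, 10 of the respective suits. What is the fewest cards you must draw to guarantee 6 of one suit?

34

In the worst case you take as many as possible of each suit without reaching 6: 5 + 4 + 5 + 5 + 4 + 5 + 5 = 33.
The next one must give 6 of some suit, so 33 + 1 = 34.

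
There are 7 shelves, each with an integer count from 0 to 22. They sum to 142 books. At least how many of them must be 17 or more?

Each value short of 17 is at most 16, costing at least 22 − 16 = 6 against the maximum total of 154.
We can afford to lose at most 154 − 142 = 12, so at most ⌊12/6⌋ = 2 fall short, and at least 5 are ≥ 17.
Exactly 5 works: 5 values at 22 and 2 at 16 total 142.

5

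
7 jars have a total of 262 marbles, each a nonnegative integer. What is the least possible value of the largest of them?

38

If every one of the 7 were at most 37, the total would be at most 7 × 37 = 259 < 262.
Equality holds with 3 values of 38 and 4 values of 37.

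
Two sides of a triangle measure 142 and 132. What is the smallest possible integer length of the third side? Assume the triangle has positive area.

The third side must exceed |142 − 132| = 10.
The smallest integer above 10 is 11.

11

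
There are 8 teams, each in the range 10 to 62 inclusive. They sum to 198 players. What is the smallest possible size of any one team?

To make one team as small as possible, make the other 7 as large as possible.
The other 7 can take up 7 × 62 = 434 ≥ 198 − 10, so one team can sit at its floor of 10.
Achievable: one at 10 and the other 7 totalling 188, which fits since 7 × 10 ≤ 188 ≤ 7 × 62.

10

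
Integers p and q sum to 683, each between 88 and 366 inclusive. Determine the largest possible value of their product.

pq = p(683 − p) is maximized when p is as near 683/2 as the bounds allow.
Taking p = 341 and q = 342 (both in [88, 366]) gives pq = 116622.

116622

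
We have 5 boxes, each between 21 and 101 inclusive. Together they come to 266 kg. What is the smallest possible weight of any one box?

Minimizing one value means maximizing the remaining 4.
The other 4 can take up 4 × 101 = 404 ≥ 266 − 21, so one box can sit at its floor of 21.
Achievable: one at 21 and the other 4 totalling 245, which fits since 4 × 21 ≤ 245 ≤ 4 × 101.

21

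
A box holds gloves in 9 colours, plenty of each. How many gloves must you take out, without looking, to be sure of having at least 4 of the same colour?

You could draw 3 of every colour without reaching 4 of any — 27 in all.
One more forces 4 of some colour, so 27 + 1 = 28.

28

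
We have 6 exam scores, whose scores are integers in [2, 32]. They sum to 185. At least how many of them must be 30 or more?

4

If only k of them are at least 30, the other 6 − k are at most 29, so the total is at most k·32 + (6 − k)·29.
This must reach 185, so k·32 + (6 − k)·29 ≥ 185, giving k ≥ 4.
Exactly 4 works: 4 values at 32 and 2 at 29 total 186; lower one of the high values by 1 (still ≥ 30) to hit 185.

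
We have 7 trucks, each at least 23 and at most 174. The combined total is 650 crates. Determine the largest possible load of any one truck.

174

To make one truck as large as possible, make the other 6 as small as possible.
The other 6 contribute at least 6 × 23 = 138, leaving at most 650 − 138 = 512.
But each truck is capped at 174, so the maximum is 174.
Achievable: one at 174 and the other 6 totalling 476, which fits since 6 × 23 ≤ 476 ≤ 6 × 174.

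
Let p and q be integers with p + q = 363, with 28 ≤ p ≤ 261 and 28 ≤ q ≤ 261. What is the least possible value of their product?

pq = p(363 − p) is concave in p, so over [102, 261] it is minimized at an endpoint.
The extreme feasible split is p = 102, q = 261, giving pq = 26622.

26622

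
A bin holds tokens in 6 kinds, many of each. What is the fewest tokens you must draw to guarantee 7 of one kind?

You could draw 6 of every kind without reaching 7 of any — 36 in all.
One more forces 7 of some kind, so 36 + 1 = 37.

37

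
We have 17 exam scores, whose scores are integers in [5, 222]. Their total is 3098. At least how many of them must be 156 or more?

7

If only k of them are at least 156, the other 17 − k are at most 155, so the total is at most k·222 + (17 − k)·155.
This must reach 3098, so k·222 + (17 − k)·155 ≥ 3098, giving k ≥ 7.
Exactly 7 works: 7 values at 222 and 10 at 155 total 3104; lower one of the high values by 6 (still ≥ 156) to hit 3098.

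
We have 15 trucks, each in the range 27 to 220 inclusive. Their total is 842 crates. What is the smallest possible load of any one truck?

To make one truck as small as possible, make the other 14 as large as possible.
The other 14 can take up 14 × 220 = 3080 ≥ 842 − 27, so one truck can sit at its floor of 27.
Achievable: one at 27 and the other 14 totalling 815, which fits since 14 × 27 ≤ 815 ≤ 14 × 220.

27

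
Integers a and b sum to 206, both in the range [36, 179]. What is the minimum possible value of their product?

6120

Since a + b is fixed, pushing one of them to its bound minimizes the product.
The extreme feasible split is a = 36, b = 170, giving ab = 6120.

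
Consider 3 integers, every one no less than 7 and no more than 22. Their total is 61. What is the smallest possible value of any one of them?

17

To make one integer as small as possible, make the other 2 as large as possible.
The other 2 contribute at most 2 × 22 = 44, leaving at least 61 − 44 = 17.
Since 17 ≥ 7, this is achievable: one at 17 and 2 at 22.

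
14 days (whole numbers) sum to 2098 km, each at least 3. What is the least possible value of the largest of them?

150

Some value must be at least ⌈2098/14⌉ = 150, since 14 × 149 = 2086 < 2098.
Equality holds with 12 values of 150 and 2 values of 149.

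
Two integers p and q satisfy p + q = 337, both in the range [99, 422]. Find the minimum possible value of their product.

Since p + q is fixed, pushing one of them to its bound minimizes the product.
The extreme feasible split is p = 99, q = 238, giving pq = 23562.

23562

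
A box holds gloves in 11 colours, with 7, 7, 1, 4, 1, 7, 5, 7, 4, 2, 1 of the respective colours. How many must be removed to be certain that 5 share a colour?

In the worst case you take as many as possible of each colour without reaching 5: 4 + 4 + 1 + 4 + 1 + 4 + 4 + 4 + 4 + 2 + 1 = 33.
The next one must give 5 of some colour, so 33 + 1 = 34.

34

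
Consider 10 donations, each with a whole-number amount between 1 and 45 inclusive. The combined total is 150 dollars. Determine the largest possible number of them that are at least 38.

If k of the values are ≥ 38, the total is ≥ 38k + 1(10 − k).
Setting 38k + 1(10 − k) ≤ 150 gives 37k ≤ 140, so k ≤ 3.
k = 3 is achieved by 3 values at 38 and 7 at 1, total 121; add 29 to one value (staying below 38) to reach 150.

3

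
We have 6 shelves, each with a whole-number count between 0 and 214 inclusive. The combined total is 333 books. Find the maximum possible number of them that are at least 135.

2

With k values at 135 or above and the rest at least 0, the sum is at least 0 + 135k.
Since the sum is 333, we need 135k ≤ 333, i.e. k ≤ 2.
k = 2 is achieved by 2 values at 135 and 4 at 0, total 270; add 63 to one value (staying below 135) to reach 333.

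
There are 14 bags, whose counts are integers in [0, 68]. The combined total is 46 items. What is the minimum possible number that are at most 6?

If only k of them are at most 6, the other 14 − k are at least 7, so the total is at least (14 − k)·7 + k·0.
This is ≤ 46, so (14 − k)·7 + 0k ≤ 46, which gives k ≥ 8.
Exactly 8 works: 8 values at 0 and 6 at 7 total 42; raise one of the low values by 4 (still ≤ 6) to hit 46.

8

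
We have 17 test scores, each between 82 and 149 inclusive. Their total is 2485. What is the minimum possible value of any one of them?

To make one score as small as possible, make the other 16 as large as possible.
The other 16 contribute at most 16 × 149 = 2384, leaving at least 2485 − 2384 = 101.
Since 101 ≥ 82, this is achievable: one at 101 and 16 at 149.

101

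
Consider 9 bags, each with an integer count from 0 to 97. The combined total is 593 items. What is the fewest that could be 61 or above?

If only k of them are at least 61, the other 9 − k are at most 60, so the total is at most k·97 + (9 − k)·60.
This must reach 593, so k·97 + (9 − k)·60 ≥ 593, giving k ≥ 2.
Exactly 2 works: 2 values at 97 and 7 at 60 total 614; lower one of the high values by 21 (still ≥ 61) to hit 593.

2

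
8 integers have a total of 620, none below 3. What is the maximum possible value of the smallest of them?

77

The average is 620/8 < 78, so some value is ≤ 77.
Equality holds with 4 values of 77 and 4 values of 78.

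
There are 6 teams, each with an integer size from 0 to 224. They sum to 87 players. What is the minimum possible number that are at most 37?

Each value above 37 is at least 38, contributing at least 38 − 0 = 38 above the floor 0.
The sum exceeds the floor total 0 by 87, so at most ⌊87/38⌋ = 2 exceed 37, and at least 4 are ≤ 37.
Exactly 4 works: 4 values at 0 and 2 at 38 total 76; raise one of the low values by 11 (still ≤ 37) to hit 87.

4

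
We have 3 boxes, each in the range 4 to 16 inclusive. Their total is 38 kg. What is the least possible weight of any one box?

Minimizing one value means maximizing the remaining 2.
The other 2 contribute at most 2 × 16 = 32, leaving at least 38 − 32 = 6.
Since 6 ≥ 4, this is achievable: one at 6 and 2 at 16.

6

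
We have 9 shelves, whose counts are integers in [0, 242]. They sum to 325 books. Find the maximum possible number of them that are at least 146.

If k of the values are ≥ 146, the total is ≥ 146k + 0(9 − k).
Setting 146k + 0(9 − k) ≤ 325 gives 146k ≤ 325, so k ≤ 2.
k = 2 is achieved by 2 values at 146 and 7 at 0, total 292; add 33 to one value (staying below 146) to reach 325.

2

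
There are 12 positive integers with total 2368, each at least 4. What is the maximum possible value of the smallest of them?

If every one of the 12 were at least 198, the total would be at least 12 × 198 = 2376 > 2368.
Equality holds with 8 values of 197 and 4 values of 198.

197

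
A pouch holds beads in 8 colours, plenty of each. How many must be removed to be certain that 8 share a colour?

You could draw 7 of every colour without reaching 8 of any — 56 in all.
One more forces 8 of some colour, so 56 + 1 = 57.

57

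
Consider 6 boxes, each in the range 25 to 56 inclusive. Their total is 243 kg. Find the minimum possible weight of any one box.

25

Minimizing one value means maximizing the remaining 5.
The other 5 can take up 5 × 56 = 280 ≥ 243 − 25, so one box can sit at its floor of 25.
Achievable: one at 25 and the other 5 totalling 218, which fits since 5 × 25 ≤ 218 ≤ 5 × 56.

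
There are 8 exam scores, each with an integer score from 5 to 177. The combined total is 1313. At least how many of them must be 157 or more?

4

If only k of them are at least 157, the other 8 − k are at most 156, so the total is at most k·177 + (8 − k)·156.
This must reach 1313, so k·177 + (8 − k)·156 ≥ 1313, giving k ≥ 4.
Exactly 4 works: 4 values at 177 and 4 at 156 total 1332; lower one of the high values by 19 (still ≥ 157) to hit 1313.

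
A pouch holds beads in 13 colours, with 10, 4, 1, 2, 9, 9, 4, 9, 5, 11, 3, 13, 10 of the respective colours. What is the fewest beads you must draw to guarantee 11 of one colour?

87

In the worst case you take as many as possible of each colour without reaching 11: 10 + 4 + 1 + 2 + 9 + 9 + 4 + 9 + 5 + 10 + 3 + 10 + 10 = 86.
The next one must give 11 of some colour, so 86 + 1 = 87.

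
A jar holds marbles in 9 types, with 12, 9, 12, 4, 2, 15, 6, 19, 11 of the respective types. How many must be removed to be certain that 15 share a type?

85

In the worst case you take as many as possible of each type without reaching 15: 12 + 9 + 12 + 4 + 2 + 14 + 6 + 14 + 11 = 84.
The next one must give 15 of some type, so 84 + 1 = 85.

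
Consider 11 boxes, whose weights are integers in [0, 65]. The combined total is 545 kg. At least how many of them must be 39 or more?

5

If only k of them are at least 39, the other 11 − k are at most 38, so the total is at most k·65 + (11 − k)·38.
This must reach 545, so k·65 + (11 − k)·38 ≥ 545, giving k ≥ 5.
Exactly 5 works: 5 values at 65 and 6 at 38 total 553; lower one of the high values by 8 (still ≥ 39) to hit 545.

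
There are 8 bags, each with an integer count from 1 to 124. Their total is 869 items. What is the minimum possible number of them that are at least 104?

3

If only k of them are at least 104, the other 8 − k are at most 103, so the total is at most k·124 + (8 − k)·103.
This must reach 869, so k·124 + (8 − k)·103 ≥ 869, giving k ≥ 3.
Exactly 3 works: 3 values at 124 and 5 at 103 total 887; lower one of the high values by 18 (still ≥ 104) to hit 869.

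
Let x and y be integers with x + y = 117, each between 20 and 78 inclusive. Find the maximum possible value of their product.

xy = x(117 − x) is maximized when x is as near 117/2 as the bounds allow.
Taking x = 58 and y = 59 (both in [20, 78]) gives xy = 3422.

3422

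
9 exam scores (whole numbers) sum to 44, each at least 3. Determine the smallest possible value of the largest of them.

The average is 44/9 > 4, so not all 9 can be 4 or less; the largest is ≥ 5.
Taking 1 copy of 4 and 8 copies of 5 gives exactly 44, so 5 is attained.

5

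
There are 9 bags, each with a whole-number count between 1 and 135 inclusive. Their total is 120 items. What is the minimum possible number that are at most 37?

6

If only k of them are at most 37, the other 9 − k are at least 38, so the total is at least (9 − k)·38 + k·1.
This is ≤ 120, so (9 − k)·38 + 1k ≤ 120, which gives k ≥ 6.
Exactly 6 works: 6 values at 1 and 3 at 38 total 120.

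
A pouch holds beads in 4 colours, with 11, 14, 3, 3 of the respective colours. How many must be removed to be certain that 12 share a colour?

29

In the worst case you take as many as possible of each colour without reaching 12: 11 + 11 + 3 + 3 = 28.
The next one must give 12 of some colour, so 28 + 1 = 29.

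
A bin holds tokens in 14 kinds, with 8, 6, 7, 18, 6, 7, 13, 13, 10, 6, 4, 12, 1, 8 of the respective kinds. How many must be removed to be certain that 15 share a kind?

In the worst case you take as many as possible of each kind without reaching 15: 8 + 6 + 7 + 14 + 6 + 7 + 13 + 13 + 10 + 6 + 4 + 12 + 1 + 8 = 115.
The next one must give 15 of some kind, so 115 + 1 = 116.

116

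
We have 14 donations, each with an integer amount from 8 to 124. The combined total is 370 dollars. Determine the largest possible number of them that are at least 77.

3

If k of the values are ≥ 77, the total is ≥ 77k + 8(14 − k).
Setting 77k + 8(14 − k) ≤ 370 gives 69k ≤ 258, so k ≤ 3.
k = 3 is achieved by 3 values at 77 and 11 at 8, total 319; add 51 to one value (staying below 77) to reach 370.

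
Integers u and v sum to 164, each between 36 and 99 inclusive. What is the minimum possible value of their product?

6435

uv = u(164 − u) is concave in u, so over [65, 99] it is minimized at an endpoint.
The extreme feasible split is u = 65, v = 99, giving uv = 6435.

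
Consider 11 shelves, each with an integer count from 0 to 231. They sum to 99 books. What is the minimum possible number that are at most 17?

6

Let j be the number exceeding 17. Then the total is ≥ 18·j + 0·(11 − j) = 0 + 18j.
So 18j ≤ 99 and j ≤ 5; hence at least 11 − 5 = 6 are ≤ 17.
Exactly 6 works: 6 values at 0 and 5 at 18 total 90; raise one of the low values by 9 (still ≤ 17) to hit 99.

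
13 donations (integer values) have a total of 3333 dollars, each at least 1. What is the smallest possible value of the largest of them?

257

If every one of the 13 were at most 256, the total would be at most 13 × 256 = 3328 < 3333.
Taking 8 copies of 256 and 5 copies of 257 gives exactly 3333, so 257 is attained.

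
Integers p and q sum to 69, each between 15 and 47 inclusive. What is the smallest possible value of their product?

pq = p(69 − p) is concave in p, so over [22, 47] it is minimized at an endpoint.
The extreme feasible split is p = 22, q = 47, giving pq = 1034.

1034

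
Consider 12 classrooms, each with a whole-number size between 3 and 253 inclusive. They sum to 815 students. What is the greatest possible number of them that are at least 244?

If k of the values are ≥ 244, the total is ≥ 244k + 3(12 − k).
Setting 244k + 3(12 − k) ≤ 815 gives 241k ≤ 779, so k ≤ 3.
k = 3 is achieved by 3 values at 244 and 9 at 3, total 759; add 56 to one value (staying below 244) to reach 815.

3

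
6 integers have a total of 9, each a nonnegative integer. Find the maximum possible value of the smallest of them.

If every one of the 6 were at least 2, the total would be at least 6 × 2 = 12 > 9.
Achievable: 3 of them at 1 and 3 at 2 total 9.

1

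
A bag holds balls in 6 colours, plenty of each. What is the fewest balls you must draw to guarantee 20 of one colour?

In the worst case you draw 19 of each of the 6 colours: 6 × 19 = 114.
One more forces 20 of some colour, so 114 + 1 = 115.

115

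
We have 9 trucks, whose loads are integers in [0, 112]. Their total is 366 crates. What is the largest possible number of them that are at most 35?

8

Suppose k of them are at most 35. Those contribute at most 35 each and the rest at most 112 each.
So the total is at most 35k + 112(9 − k) = 1008 − 77k. This must still be ≥ 366, so k ≤ 8.
k = 8 is achieved by 8 values at 35 and 1 at 112, total 392; lower one of the 112's by 26 (still > 35) to reach 366.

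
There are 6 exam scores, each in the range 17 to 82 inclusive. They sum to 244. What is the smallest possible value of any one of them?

17

Minimizing one value means maximizing the remaining 5.
The other 5 can take up 5 × 82 = 410 ≥ 244 − 17, so one score can sit at its floor of 17.
Achievable: one at 17 and the other 5 totalling 227, which fits since 5 × 17 ≤ 227 ≤ 5 × 82.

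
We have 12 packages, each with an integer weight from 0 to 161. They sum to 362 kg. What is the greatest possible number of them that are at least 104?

If k of the values are ≥ 104, the total is ≥ 104k + 0(12 − k).
Setting 104k + 0(12 − k) ≤ 362 gives 104k ≤ 362, so k ≤ 3.
k = 3 is achieved by 3 values at 104 and 9 at 0, total 312; add 50 to one value (staying below 104) to reach 362.

3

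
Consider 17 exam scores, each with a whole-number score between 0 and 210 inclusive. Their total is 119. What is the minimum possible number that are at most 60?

16

Let j be the number exceeding 60. Then the total is ≥ 61·j + 0·(17 − j) = 0 + 61j.
So 61j ≤ 119 and j ≤ 1; hence at least 17 − 1 = 16 are ≤ 60.
Exactly 16 works: 16 values at 0 and 1 at 61 total 61; raise one of the low values by 58 (still ≤ 60) to hit 119.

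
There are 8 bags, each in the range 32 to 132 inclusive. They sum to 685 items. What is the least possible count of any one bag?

32

Minimizing one value means maximizing the remaining 7.
The other 7 can take up 7 × 132 = 924 ≥ 685 − 32, so one bag can sit at its floor of 32.
Achievable: one at 32 and the other 7 totalling 653, which fits since 7 × 32 ≤ 653 ≤ 7 × 132.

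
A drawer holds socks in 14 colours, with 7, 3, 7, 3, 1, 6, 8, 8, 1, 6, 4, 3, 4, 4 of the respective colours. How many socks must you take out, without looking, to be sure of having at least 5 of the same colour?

In the worst case you take as many as possible of each colour without reaching 5: 4 + 3 + 4 + 3 + 1 + 4 + 4 + 4 + 1 + 4 + 4 + 3 + 4 + 4 = 47.
The next one must give 5 of some colour, so 47 + 1 = 48.

48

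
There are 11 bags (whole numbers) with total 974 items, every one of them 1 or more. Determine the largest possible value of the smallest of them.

The average is 974/11 < 89, so some value is ≤ 88.
Achievable: 5 of them at 88 and 6 at 89 total 974.

88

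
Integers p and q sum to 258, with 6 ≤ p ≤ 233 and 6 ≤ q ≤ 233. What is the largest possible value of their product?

For a fixed sum, the product pq is largest when p and q are as close as possible.
Taking p = 129 and q = 129 (both in [6, 233]) gives pq = 16641.

16641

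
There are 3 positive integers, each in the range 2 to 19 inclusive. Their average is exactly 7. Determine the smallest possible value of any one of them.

2

Minimizing one value means maximizing the remaining 2.
The total is 3 × 7 = 21.
The other 2 can take up 2 × 19 = 38 ≥ 21 − 2, so one integer can sit at its floor of 2.
Achievable: one at 2 and the other 2 totalling 19, which fits since 2 × 2 ≤ 19 ≤ 2 × 19.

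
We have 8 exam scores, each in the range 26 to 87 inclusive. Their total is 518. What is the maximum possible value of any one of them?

87

Maximizing one value means minimizing the remaining 7.
The other 7 contribute at least 7 × 26 = 182, leaving at most 518 − 182 = 336.
But each score is capped at 87, so the maximum is 87.
Achievable: one at 87 and the other 7 totalling 431, which fits since 7 × 26 ≤ 431 ≤ 7 × 87.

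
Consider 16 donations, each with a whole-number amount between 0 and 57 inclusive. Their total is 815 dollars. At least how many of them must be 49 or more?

If only k of them are at least 49, the other 16 − k are at most 48, so the total is at most k·57 + (16 − k)·48.
This must reach 815, so k·57 + (16 − k)·48 ≥ 815, giving k ≥ 6.
Exactly 6 works: 6 values at 57 and 10 at 48 total 822; lower one of the high values by 7 (still ≥ 49) to hit 815.

6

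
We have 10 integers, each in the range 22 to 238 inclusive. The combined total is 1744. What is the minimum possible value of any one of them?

Minimizing one value means maximizing the remaining 9.
The other 9 can take up 9 × 238 = 2142 ≥ 1744 − 22, so one integer can sit at its floor of 22.
Achievable: one at 22 and the other 9 totalling 1722, which fits since 9 × 22 ≤ 1722 ≤ 9 × 238.

22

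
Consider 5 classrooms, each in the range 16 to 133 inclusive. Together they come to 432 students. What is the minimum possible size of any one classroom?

16

To make one classroom as small as possible, make the other 4 as large as possible.
The other 4 can take up 4 × 133 = 532 ≥ 432 − 16, so one classroom can sit at its floor of 16.
Achievable: one at 16 and the other 4 totalling 416, which fits since 4 × 16 ≤ 416 ≤ 4 × 133.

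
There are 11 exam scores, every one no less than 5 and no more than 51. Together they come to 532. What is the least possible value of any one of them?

Minimizing one value means maximizing the remaining 10.
The other 10 contribute at most 10 × 51 = 510, leaving at least 532 − 510 = 22.
Since 22 ≥ 5, this is achievable: one at 22 and 10 at 51.

22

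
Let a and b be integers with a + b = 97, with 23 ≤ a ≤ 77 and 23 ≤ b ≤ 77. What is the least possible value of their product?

1702

Since a + b is fixed, pushing one of them to its bound minimizes the product.
The extreme feasible split is a = 23, b = 74, giving ab = 1702.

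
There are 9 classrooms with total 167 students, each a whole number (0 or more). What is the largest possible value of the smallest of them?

18

If every one of the 9 were at least 19, the total would be at least 9 × 19 = 171 > 167.
Equality holds with 4 values of 18 and 5 values of 19.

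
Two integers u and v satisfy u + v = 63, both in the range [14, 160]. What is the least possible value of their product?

686

Since u + v is fixed, pushing one of them to its bound minimizes the product.
The extreme feasible split is u = 14, v = 49, giving uv = 686.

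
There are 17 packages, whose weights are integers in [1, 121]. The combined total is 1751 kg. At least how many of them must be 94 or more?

Each value short of 94 is at most 93, costing at least 121 − 93 = 28 against the maximum total of 2057.
We can afford to lose at most 2057 − 1751 = 306, so at most ⌊306/28⌋ = 10 fall short, and at least 7 are ≥ 94.
Exactly 7 works: 7 values at 121 and 10 at 93 total 1777; lower one of the high values by 26 (still ≥ 94) to hit 1751.

7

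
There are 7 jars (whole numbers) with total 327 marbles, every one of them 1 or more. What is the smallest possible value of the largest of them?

47

Some value must be at least ⌈327/7⌉ = 47, since 7 × 46 = 322 < 327.
Achievable: 5 of them at 47 and 2 at 46 total 327.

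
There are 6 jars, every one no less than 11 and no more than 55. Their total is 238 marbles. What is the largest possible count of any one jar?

To make one jar as large as possible, make the other 5 as small as possible.
The other 5 contribute at least 5 × 11 = 55, leaving at most 238 − 55 = 183.
But each jar is capped at 55, so the maximum is 55.
Achievable: one at 55 and the other 5 totalling 183, which fits since 5 × 11 ≤ 183 ≤ 5 × 55.

55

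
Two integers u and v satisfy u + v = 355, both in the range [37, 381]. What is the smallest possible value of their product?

uv = u(355 − u) is concave in u, so over [37, 318] it is minimized at an endpoint.
At the endpoint u = 37, v = 355 − 37 = 318, so uv = 37 × 318 = 11766.

11766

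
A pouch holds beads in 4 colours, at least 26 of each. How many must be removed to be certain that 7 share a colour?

25

In the worst case you draw 6 of each of the 4 colours: 4 × 6 = 24.
One more forces 7 of some colour, so 24 + 1 = 25.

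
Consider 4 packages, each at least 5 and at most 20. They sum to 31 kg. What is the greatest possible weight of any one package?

16

To make one package as large as possible, make the other 3 as small as possible.
The other 3 contribute at least 3 × 5 = 15, leaving at most 31 − 15 = 16.
Since 16 ≤ 20, this is achievable: one at 16 and 3 at 5.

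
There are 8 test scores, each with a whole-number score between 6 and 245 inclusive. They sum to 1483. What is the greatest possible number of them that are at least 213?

6

Suppose k of them are at least 213. Those contribute at least 213 each and the other 8 − k at least 6 each.
So the total is at least 213k + 6(8 − k) = 48 + 207k. This must be ≤ 1483, giving k ≤ 6.
k = 6 is achieved by 6 values at 213 and 2 at 6, total 1290; add 193 to one value (staying below 213) to reach 1483.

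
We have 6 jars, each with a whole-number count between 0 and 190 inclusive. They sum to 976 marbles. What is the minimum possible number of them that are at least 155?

2

Each value short of 155 is at most 154, costing at least 190 − 154 = 36 against the maximum total of 1140.
We can afford to lose at most 1140 − 976 = 164, so at most ⌊164/36⌋ = 4 fall short, and at least 2 are ≥ 155.
Exactly 2 works: 2 values at 190 and 4 at 154 total 996; lower one of the high values by 20 (still ≥ 155) to hit 976.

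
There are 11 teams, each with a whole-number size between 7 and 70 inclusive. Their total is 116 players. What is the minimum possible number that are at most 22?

Each value above 22 is at least 23, contributing at least 23 − 7 = 16 above the floor 7.
The sum exceeds the floor total 77 by 39, so at most ⌊39/16⌋ = 2 exceed 22, and at least 9 are ≤ 22.
Exactly 9 works: 9 values at 7 and 2 at 23 total 109; raise one of the low values by 7 (still ≤ 22) to hit 116.

9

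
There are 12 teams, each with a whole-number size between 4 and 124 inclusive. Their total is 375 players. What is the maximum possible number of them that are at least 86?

3

If k of the values are ≥ 86, the total is ≥ 86k + 4(12 − k).
Setting 86k + 4(12 − k) ≤ 375 gives 82k ≤ 327, so k ≤ 3.
k = 3 is achieved by 3 values at 86 and 9 at 4, total 294; add 81 to one value (staying below 86) to reach 375.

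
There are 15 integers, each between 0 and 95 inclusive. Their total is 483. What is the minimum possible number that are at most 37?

If only k of them are at most 37, the other 15 − k are at least 38, so the total is at least (15 − k)·38 + k·0.
This is ≤ 483, so (15 − k)·38 + 0k ≤ 483, which gives k ≥ 3.
Exactly 3 works: 3 values at 0 and 12 at 38 total 456; raise one of the low values by 27 (still ≤ 37) to hit 483.

3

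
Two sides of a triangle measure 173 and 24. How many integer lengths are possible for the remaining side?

47

The triangle inequality gives |173 − 24| < c < 173 + 24, i.e. 149 < c < 197.
So c can be any integer from 150 to 196: 47 values.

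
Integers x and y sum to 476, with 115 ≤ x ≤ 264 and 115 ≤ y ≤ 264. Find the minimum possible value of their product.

xy = x(476 − x) is concave in x, so over [212, 264] it is minimized at an endpoint.
At the endpoint x = 212, y = 476 − 212 = 264, so xy = 212 × 264 = 55968.

55968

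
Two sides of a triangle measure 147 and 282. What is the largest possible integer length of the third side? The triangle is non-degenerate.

428

The third side must be less than 147 + 282 = 429.
The largest integer below 429 is 428.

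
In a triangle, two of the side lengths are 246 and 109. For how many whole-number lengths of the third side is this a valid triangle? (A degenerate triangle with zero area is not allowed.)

217

The triangle inequality gives |246 − 109| < c < 246 + 109, i.e. 137 < c < 355.
So c can be any integer from 138 to 354: 217 values.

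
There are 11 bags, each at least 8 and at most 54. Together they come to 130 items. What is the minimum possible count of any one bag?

To make one bag as small as possible, make the other 10 as large as possible.
The other 10 can take up 10 × 54 = 540 ≥ 130 − 8, so one bag can sit at its floor of 8.
Achievable: one at 8 and the other 10 totalling 122, which fits since 10 × 8 ≤ 122 ≤ 10 × 54.

8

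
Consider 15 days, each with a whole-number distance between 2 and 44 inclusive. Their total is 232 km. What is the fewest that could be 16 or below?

Each value above 16 is at least 17, contributing at least 17 − 2 = 15 above the floor 2.
The sum exceeds the floor total 30 by 202, so at most ⌊202/15⌋ = 13 exceed 16, and at least 2 are ≤ 16.
Exactly 2 works: 2 values at 2 and 13 at 17 total 225; raise one of the low values by 7 (still ≤ 16) to hit 232.

2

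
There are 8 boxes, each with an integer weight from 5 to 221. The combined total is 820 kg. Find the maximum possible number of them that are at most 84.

Each value at 84 or below falls at least 221 − 84 = 137 short of the ceiling 221.
The ceiling total is 8 × 221 = 1768, and we need 820, so at most ⌊(1768 − 820)/137⌋ = 6 can be that low.
k = 6 is achieved by 6 values at 84 and 2 at 221, total 946; lower one of the 221's by 126 (still > 84) to reach 820.

6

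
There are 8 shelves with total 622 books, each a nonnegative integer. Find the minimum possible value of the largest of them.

The average is 622/8 > 77, so not all 8 can be 77 or less; the largest is ≥ 78.
Taking 2 copies of 77 and 6 copies of 78 gives exactly 622, so 78 is attained.

78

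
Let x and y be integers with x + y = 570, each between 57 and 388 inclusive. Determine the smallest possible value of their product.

For a fixed sum, xy is smallest when x and y are as far apart as possible.
At the endpoint x = 182, y = 570 − 182 = 388, so xy = 182 × 388 = 70616.

70616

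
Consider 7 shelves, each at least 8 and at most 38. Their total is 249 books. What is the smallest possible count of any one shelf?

21

Minimizing one value means maximizing the remaining 6.
The other 6 contribute at most 6 × 38 = 228, leaving at least 249 − 228 = 21.
Since 21 ≥ 8, this is achievable: one at 21 and 6 at 38.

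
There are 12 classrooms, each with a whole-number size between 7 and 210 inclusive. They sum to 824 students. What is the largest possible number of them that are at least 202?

3

With k values at 202 or above and the rest at least 7, the sum is at least 84 + 195k.
Since the sum is 824, we need 195k ≤ 740, i.e. k ≤ 3.
k = 3 is achieved by 3 values at 202 and 9 at 7, total 669; add 155 to one value (staying below 202) to reach 824.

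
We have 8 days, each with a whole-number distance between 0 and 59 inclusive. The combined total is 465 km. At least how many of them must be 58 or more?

If only k of them are at least 58, the other 8 − k are at most 57, so the total is at most k·59 + (8 − k)·57.
This must reach 465, so k·59 + (8 − k)·57 ≥ 465, giving k ≥ 5.
Exactly 5 works: 5 values at 59 and 3 at 57 total 466; lower one of the high values by 1 (still ≥ 58) to hit 465.

5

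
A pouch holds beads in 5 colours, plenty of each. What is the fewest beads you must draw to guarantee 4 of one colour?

You could draw 3 of every colour without reaching 4 of any — 15 in all.
One more forces 4 of some colour, so 15 + 1 = 16.

16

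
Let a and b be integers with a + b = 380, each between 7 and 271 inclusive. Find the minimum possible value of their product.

29539

ab = a(380 − a) is concave in a, so over [109, 271] it is minimized at an endpoint.
At the endpoint a = 109, b = 380 − 109 = 271, so ab = 109 × 271 = 29539.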